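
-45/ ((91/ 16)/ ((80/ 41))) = -15.44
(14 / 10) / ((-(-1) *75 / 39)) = 91 / 125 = 0.73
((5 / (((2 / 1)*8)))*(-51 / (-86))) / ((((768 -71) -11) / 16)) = 255 / 58996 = 0.00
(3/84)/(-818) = -1/22904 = -0.00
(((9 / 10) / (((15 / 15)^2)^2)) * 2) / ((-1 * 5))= -9 / 25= -0.36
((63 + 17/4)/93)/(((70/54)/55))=26631/868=30.68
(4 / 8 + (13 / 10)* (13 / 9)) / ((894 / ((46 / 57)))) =0.00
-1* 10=-10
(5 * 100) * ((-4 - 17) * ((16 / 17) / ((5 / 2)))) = -67200 / 17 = -3952.94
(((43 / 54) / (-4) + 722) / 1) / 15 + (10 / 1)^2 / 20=172109 / 3240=53.12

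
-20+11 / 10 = -18.90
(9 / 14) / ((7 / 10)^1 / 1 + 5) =0.11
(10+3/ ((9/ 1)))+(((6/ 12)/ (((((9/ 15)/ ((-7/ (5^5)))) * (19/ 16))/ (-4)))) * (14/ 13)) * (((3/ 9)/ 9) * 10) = 25848647/ 2500875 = 10.34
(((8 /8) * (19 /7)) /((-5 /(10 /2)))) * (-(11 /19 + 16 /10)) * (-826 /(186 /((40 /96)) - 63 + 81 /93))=-42067 /3309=-12.71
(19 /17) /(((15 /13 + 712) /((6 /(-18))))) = -247 /472821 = -0.00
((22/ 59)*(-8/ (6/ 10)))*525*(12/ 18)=-308000/ 177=-1740.11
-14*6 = -84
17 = 17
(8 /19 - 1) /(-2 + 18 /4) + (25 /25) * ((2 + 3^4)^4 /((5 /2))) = 1803416176 /95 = 18983328.17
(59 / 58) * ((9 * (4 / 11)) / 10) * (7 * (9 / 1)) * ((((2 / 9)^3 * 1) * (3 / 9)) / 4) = 826 / 43065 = 0.02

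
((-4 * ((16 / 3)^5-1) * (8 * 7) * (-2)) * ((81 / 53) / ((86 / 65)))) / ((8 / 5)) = 9539830300 / 6837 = 1395324.02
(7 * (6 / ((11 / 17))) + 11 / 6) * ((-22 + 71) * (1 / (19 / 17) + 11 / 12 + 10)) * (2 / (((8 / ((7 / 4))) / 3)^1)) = 4068894095 / 80256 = 50698.94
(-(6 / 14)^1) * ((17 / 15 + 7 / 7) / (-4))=8 / 35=0.23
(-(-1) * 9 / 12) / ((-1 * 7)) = -3 / 28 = -0.11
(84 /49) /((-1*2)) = -6 /7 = -0.86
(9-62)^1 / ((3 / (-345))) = 6095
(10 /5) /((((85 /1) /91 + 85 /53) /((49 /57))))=236327 /348840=0.68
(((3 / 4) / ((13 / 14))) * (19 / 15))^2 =1.05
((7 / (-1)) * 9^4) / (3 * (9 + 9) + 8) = -740.76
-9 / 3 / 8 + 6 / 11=15 / 88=0.17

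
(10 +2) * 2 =24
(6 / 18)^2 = 1 / 9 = 0.11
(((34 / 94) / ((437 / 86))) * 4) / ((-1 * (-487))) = 5848 / 10002493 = 0.00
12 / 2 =6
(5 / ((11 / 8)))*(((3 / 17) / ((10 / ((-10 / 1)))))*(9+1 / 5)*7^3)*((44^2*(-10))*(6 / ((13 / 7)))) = 27991434240 / 221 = 126658073.48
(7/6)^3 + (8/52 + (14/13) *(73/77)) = 85337/30888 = 2.76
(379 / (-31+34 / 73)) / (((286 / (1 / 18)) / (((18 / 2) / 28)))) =-27667 / 35699664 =-0.00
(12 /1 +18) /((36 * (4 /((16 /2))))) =5 /3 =1.67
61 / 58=1.05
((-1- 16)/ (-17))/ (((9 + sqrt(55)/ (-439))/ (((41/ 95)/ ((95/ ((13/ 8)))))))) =233987* sqrt(55)/ 1127066981200 + 924482637/ 1127066981200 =0.00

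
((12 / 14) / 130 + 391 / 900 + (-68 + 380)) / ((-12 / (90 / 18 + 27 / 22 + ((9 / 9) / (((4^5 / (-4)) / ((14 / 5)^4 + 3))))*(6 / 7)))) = -947567903431637 / 6054048000000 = -156.52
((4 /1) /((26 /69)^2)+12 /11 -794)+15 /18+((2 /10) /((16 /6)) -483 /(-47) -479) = -1232.55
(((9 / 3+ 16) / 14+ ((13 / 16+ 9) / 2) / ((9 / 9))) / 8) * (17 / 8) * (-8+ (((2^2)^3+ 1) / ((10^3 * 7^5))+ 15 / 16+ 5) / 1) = -330711979399 / 96378060800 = -3.43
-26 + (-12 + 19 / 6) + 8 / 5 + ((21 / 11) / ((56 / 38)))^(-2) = -32.64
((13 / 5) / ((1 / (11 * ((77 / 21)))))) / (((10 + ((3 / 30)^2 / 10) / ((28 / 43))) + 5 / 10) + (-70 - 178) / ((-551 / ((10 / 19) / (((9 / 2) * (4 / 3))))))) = 9.95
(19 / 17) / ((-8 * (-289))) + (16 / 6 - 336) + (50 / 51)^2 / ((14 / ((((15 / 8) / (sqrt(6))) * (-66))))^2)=-7414307203 / 23110752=-320.82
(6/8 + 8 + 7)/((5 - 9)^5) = -63/4096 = -0.02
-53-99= -152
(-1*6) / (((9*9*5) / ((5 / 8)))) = -1 / 108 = -0.01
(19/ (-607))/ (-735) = 0.00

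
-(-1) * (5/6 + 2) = 17/6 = 2.83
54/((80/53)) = 1431/40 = 35.78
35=35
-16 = -16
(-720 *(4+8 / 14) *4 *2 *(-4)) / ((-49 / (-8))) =5898240 / 343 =17196.03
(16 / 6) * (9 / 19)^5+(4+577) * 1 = 1438770983 / 2476099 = 581.06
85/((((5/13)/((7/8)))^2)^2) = 1165774337/512000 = 2276.90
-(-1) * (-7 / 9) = -7 / 9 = -0.78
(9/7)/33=3/77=0.04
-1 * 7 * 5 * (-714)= 24990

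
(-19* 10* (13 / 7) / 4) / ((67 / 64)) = -39520 / 469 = -84.26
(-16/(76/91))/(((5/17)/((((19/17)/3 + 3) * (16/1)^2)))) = -16027648/285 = -56237.36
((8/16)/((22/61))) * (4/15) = 61/165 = 0.37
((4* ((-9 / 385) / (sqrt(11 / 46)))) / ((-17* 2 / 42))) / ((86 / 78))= 4212* sqrt(506) / 442255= 0.21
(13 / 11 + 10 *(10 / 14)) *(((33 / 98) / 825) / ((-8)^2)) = 641 / 12073600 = 0.00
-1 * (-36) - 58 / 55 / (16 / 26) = 7543 / 220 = 34.29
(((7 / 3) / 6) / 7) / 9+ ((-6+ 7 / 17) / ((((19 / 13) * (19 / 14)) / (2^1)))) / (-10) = 29807 / 52326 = 0.57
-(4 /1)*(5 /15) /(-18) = 2 /27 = 0.07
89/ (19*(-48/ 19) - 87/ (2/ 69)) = -178/ 6099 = -0.03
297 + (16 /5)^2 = 7681 /25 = 307.24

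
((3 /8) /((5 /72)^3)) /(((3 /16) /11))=8211456 /125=65691.65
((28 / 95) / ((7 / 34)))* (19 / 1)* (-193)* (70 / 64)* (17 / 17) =-22967 / 4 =-5741.75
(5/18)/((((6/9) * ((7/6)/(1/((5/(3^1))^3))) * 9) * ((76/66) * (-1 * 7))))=-99/93100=-0.00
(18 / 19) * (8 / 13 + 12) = 2952 / 247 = 11.95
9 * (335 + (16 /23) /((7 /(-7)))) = 69201 /23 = 3008.74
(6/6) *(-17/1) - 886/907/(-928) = -7153973/420848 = -17.00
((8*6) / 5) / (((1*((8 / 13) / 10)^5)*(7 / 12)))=2088523125 / 112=18647527.90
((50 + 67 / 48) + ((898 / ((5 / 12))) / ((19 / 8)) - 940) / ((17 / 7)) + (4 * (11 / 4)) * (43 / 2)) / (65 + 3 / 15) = 21278773 / 5054304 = 4.21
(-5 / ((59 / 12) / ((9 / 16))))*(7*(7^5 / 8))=-15882615 / 1888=-8412.40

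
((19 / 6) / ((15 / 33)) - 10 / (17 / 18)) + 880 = 446953 / 510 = 876.38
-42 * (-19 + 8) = 462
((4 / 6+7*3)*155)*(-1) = -10075 / 3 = -3358.33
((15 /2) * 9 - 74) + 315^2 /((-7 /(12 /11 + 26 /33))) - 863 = -27501.32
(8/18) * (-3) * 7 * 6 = -56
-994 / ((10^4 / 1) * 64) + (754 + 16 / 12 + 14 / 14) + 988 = 1674558509 / 960000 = 1744.33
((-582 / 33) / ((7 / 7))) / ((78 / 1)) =-97 / 429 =-0.23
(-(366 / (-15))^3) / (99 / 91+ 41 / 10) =330484336 / 118025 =2800.12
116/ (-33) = -116/ 33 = -3.52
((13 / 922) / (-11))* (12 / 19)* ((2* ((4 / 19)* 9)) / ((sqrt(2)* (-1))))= 2808* sqrt(2) / 1830631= 0.00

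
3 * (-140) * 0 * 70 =0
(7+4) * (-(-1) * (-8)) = -88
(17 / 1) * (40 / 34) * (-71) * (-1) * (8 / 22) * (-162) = -920160 / 11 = -83650.91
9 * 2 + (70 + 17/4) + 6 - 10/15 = 1171/12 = 97.58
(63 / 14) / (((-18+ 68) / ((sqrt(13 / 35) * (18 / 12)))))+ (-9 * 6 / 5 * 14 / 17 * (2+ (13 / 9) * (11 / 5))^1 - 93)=-59097 / 425+ 27 * sqrt(455) / 7000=-138.97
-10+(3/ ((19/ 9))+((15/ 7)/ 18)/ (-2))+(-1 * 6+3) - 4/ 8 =-19373/ 1596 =-12.14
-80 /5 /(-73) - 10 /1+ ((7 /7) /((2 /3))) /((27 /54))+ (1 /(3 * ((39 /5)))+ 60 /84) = -360145 /59787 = -6.02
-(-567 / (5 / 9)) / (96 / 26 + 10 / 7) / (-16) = -12.46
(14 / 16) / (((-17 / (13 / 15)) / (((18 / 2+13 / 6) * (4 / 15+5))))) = -481663 / 183600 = -2.62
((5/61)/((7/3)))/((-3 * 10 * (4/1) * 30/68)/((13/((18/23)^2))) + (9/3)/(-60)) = -35072700/2540184143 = -0.01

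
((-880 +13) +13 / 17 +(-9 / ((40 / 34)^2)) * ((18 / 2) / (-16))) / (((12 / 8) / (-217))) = 20365112999 / 163200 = 124786.23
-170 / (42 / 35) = -141.67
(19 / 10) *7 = 133 / 10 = 13.30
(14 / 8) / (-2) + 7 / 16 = -7 / 16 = -0.44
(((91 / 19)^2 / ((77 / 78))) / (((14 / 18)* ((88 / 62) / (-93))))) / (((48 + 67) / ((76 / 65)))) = -26310258 / 1321925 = -19.90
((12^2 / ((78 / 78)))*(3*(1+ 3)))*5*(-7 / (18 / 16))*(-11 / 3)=197120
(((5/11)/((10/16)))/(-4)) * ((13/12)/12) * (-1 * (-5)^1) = -65/792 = -0.08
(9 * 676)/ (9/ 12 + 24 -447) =-8112/ 563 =-14.41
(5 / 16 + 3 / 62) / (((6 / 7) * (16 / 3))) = 1253 / 15872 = 0.08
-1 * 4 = -4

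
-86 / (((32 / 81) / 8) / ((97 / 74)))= -337851 / 148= -2282.78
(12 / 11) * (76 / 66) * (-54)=-67.83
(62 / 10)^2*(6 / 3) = 1922 / 25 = 76.88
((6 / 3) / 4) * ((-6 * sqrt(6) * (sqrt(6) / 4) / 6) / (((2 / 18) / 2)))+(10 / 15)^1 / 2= -79 / 6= -13.17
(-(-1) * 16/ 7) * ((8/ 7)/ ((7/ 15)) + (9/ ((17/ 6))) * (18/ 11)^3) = 290347392/ 7761061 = 37.41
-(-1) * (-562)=-562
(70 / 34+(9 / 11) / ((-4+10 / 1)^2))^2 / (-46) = -2424249 / 25737184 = -0.09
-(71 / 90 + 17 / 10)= -112 / 45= -2.49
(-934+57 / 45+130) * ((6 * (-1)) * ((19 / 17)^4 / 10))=1569195161 / 2088025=751.52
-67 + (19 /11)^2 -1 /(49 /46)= -64.96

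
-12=-12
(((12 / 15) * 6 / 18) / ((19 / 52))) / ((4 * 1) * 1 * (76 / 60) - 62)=-104 / 8113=-0.01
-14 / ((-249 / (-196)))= -2744 / 249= -11.02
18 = 18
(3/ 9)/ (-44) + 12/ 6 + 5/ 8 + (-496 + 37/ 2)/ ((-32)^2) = 145381/ 67584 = 2.15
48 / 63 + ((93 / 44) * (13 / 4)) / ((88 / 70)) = 6.23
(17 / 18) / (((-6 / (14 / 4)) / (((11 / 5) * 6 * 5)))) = -36.36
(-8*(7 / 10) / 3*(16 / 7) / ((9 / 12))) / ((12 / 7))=-448 / 135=-3.32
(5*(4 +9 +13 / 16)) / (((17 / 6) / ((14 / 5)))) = 273 / 4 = 68.25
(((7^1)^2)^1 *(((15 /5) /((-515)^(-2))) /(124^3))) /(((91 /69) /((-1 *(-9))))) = 3458799225 /24786112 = 139.55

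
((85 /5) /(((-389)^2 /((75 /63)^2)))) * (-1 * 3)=-10625 /22244187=-0.00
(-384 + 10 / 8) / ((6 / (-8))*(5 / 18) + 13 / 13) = -9186 / 19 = -483.47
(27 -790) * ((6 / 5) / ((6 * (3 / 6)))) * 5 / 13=-1526 / 13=-117.38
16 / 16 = 1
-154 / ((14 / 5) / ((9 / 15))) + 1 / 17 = -560 / 17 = -32.94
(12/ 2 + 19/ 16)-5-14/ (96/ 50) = -245/ 48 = -5.10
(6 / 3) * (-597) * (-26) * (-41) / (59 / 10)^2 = -36564.32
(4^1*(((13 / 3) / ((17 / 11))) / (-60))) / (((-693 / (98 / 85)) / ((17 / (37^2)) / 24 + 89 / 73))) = 10648547 / 28073102796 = 0.00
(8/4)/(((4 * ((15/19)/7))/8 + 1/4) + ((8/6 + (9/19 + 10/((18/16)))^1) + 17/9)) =9576/61723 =0.16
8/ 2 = 4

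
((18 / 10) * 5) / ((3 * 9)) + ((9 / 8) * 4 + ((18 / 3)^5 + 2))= 7782.83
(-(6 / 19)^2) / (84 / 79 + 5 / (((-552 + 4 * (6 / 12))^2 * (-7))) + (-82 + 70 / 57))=3613302000 / 2888114237557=0.00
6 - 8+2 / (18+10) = -1.93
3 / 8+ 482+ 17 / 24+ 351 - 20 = 9769 / 12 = 814.08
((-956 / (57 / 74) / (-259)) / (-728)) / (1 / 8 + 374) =-1912 / 108672837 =-0.00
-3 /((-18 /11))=11 /6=1.83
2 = 2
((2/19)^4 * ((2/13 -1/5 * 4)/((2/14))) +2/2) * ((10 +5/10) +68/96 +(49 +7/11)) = 12362904013/203300760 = 60.81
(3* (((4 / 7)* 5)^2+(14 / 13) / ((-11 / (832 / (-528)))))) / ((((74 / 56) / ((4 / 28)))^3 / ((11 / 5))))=9468416 / 136509835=0.07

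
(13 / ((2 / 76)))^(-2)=0.00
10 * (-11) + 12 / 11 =-1198 / 11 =-108.91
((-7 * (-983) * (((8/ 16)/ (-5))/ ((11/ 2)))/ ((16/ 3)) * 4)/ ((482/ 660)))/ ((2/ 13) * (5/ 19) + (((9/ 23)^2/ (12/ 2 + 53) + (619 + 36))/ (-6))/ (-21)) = -30077328121659/ 1226405017982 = -24.52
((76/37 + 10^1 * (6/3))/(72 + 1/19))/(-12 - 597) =-5168/10282559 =-0.00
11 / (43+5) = 11 / 48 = 0.23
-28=-28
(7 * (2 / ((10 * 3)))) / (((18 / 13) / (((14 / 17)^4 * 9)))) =1747928 / 1252815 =1.40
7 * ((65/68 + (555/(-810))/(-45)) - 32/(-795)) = 6200047/875772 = 7.08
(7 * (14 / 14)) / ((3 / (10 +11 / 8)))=637 / 24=26.54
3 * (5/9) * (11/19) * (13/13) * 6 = 110/19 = 5.79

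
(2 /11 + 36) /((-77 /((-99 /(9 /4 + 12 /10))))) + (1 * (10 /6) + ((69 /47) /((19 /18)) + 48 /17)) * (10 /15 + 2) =7057443472 /241969959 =29.17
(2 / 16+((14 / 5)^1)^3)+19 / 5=25877 / 1000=25.88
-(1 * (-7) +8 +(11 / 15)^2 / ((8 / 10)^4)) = -5329 / 2304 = -2.31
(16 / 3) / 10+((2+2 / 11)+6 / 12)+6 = 3041 / 330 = 9.22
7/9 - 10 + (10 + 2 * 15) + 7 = 340/9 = 37.78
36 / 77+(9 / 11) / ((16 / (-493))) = -30483 / 1232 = -24.74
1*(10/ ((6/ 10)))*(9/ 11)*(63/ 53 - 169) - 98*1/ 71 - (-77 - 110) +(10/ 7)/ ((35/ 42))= -608767485/ 289751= -2101.00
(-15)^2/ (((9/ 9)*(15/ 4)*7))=60/ 7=8.57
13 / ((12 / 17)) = 221 / 12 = 18.42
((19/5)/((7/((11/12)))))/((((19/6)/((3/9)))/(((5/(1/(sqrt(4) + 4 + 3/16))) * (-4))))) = -363/56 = -6.48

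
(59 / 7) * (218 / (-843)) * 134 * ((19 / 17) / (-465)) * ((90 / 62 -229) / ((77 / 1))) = -230994883208 / 111347355735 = -2.07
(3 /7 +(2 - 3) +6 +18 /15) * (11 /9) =2552 /315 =8.10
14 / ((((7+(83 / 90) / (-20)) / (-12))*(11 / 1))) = -302400 / 137687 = -2.20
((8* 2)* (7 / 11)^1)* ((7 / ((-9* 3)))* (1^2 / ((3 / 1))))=-784 / 891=-0.88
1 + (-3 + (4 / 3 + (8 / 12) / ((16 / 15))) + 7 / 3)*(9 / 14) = 205 / 112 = 1.83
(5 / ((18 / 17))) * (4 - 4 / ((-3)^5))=41480 / 2187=18.97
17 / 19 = 0.89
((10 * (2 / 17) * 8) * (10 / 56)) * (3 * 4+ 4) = 3200 / 119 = 26.89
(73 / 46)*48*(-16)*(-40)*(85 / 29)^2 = 8101248000 / 19343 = 418820.66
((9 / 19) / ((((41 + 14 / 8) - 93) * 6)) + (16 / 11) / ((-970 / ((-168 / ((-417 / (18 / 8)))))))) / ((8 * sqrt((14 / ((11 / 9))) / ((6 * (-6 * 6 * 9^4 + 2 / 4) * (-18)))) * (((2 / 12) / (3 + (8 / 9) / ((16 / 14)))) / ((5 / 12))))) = -23513669 * sqrt(109122321) / 47578217148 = -5.16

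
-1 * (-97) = 97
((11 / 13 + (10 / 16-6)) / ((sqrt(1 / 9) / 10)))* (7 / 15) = -3297 / 52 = -63.40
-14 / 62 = -7 / 31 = -0.23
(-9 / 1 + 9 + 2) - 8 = -6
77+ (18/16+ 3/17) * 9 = 12065/136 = 88.71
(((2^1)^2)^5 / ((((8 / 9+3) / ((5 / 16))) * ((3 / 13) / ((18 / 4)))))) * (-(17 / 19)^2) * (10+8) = -23121.83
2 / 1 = 2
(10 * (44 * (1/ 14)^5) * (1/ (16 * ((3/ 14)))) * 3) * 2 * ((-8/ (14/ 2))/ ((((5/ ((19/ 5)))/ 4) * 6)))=-209/ 252105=-0.00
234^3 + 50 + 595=12813549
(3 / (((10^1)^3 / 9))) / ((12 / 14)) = 63 / 2000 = 0.03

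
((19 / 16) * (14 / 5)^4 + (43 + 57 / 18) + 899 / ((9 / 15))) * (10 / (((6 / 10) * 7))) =2021863 / 525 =3851.17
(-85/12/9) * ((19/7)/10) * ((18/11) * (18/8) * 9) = -7.08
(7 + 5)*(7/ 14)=6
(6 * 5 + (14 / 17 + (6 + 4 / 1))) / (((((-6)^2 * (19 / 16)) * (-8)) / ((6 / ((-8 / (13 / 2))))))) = 4511 / 7752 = 0.58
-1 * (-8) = 8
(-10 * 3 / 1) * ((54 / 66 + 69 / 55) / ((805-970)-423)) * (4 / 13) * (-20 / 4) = -1140 / 7007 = -0.16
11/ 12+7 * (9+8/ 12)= 823/ 12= 68.58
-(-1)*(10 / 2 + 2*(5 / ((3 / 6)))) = 25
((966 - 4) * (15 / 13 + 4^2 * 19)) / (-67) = -293558 / 67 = -4381.46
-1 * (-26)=26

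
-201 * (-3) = 603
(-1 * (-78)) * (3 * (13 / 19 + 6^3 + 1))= 50938.11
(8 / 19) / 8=1 / 19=0.05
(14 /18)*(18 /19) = 14 /19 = 0.74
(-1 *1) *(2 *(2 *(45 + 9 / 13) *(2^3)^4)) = -9732096 / 13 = -748622.77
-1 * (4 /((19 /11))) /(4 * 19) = -11 /361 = -0.03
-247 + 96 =-151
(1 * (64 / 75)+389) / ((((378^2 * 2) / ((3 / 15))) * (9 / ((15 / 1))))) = 4177 / 9185400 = 0.00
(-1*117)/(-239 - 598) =13/93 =0.14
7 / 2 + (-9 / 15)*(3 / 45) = 173 / 50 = 3.46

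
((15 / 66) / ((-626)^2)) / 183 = 5 / 1577692776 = 0.00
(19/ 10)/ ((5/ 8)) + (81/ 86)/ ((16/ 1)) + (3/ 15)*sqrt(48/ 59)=3.28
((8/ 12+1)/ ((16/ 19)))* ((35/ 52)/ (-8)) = -3325/ 19968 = -0.17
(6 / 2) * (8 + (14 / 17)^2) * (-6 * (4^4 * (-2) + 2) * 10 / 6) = 2257200 / 17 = 132776.47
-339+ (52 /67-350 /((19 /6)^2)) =-9024821 /24187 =-373.13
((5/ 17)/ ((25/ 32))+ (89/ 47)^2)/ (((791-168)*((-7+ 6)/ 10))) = -1487946/ 23395519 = -0.06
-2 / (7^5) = -2 / 16807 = -0.00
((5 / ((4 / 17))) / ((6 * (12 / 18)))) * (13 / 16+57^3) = 251863585 / 256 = 983842.13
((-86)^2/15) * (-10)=-4930.67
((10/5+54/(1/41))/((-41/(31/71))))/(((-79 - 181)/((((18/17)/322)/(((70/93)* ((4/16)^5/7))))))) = 7359814656/2589407275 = 2.84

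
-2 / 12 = -1 / 6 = -0.17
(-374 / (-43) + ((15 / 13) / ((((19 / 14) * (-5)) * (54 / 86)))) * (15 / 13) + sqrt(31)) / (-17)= -3473312 / 7041723 - sqrt(31) / 17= -0.82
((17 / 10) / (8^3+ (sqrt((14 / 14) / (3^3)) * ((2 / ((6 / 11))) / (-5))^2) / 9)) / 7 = 96367968000 / 203166351257513 - 2499255 * sqrt(3) / 406332702515026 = 0.00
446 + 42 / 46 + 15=10624 / 23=461.91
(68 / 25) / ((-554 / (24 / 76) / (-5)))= 204 / 26315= 0.01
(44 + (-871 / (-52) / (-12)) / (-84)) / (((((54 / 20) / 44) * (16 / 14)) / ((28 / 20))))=13665575 / 15552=878.70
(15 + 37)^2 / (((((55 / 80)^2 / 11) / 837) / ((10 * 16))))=92702638080 / 11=8427512552.73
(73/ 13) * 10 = 730/ 13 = 56.15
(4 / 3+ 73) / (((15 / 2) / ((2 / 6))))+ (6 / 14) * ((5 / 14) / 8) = 351689 / 105840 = 3.32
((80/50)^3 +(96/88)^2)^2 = 6392322304/228765625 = 27.94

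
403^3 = 65450827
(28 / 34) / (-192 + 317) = 14 / 2125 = 0.01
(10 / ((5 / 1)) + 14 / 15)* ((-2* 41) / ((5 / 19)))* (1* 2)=-1828.05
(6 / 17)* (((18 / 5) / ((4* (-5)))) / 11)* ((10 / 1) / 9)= -6 / 935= -0.01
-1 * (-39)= 39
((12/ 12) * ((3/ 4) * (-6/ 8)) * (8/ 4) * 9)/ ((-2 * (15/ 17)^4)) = 83521/ 10000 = 8.35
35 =35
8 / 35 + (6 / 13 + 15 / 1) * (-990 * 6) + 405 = -41603521 / 455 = -91436.31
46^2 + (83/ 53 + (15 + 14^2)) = 123414/ 53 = 2328.57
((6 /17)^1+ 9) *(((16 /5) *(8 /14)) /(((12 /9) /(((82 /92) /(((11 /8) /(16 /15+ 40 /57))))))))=30039552 /2042975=14.70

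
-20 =-20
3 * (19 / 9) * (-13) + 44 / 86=-10555 / 129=-81.82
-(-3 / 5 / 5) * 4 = 12 / 25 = 0.48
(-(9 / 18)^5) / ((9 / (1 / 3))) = -1 / 864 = -0.00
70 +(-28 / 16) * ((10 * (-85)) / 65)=92.88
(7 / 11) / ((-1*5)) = -0.13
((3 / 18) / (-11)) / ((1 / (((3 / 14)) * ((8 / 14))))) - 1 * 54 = -29107 / 539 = -54.00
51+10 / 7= 367 / 7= 52.43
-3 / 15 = -1 / 5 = -0.20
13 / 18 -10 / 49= 457 / 882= 0.52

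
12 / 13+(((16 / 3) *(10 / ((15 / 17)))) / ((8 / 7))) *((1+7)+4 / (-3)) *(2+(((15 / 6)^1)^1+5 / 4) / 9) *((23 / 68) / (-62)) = -243221 / 65286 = -3.73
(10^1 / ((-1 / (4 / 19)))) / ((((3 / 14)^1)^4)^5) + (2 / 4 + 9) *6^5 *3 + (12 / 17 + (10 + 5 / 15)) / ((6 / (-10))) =-56894413439623496830764677 / 1126231361523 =-50517518321178.09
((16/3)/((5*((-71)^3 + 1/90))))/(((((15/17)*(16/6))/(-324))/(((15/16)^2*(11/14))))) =2044845/7215485536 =0.00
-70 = -70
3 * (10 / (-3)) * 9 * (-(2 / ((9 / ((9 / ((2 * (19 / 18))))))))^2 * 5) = 145800 / 361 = 403.88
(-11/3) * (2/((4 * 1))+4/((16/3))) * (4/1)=-55/3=-18.33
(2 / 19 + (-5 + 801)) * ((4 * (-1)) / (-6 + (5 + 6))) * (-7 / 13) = 423528 / 1235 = 342.94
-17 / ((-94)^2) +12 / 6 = 17655 / 8836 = 2.00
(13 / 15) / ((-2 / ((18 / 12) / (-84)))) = 0.01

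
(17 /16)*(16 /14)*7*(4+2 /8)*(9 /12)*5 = 4335 /32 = 135.47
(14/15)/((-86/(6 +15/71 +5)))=-0.12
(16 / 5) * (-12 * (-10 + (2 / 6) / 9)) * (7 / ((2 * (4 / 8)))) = 120512 / 45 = 2678.04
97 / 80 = 1.21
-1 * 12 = -12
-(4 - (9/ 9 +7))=4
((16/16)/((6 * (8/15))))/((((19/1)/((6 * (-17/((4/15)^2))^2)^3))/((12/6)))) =422787759749857177734375/318767104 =1326321801856496.39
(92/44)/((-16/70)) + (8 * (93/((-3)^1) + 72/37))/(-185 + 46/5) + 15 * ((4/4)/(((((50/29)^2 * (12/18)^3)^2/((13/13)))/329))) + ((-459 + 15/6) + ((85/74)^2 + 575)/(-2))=5939460597641603143/1058948880000000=5608.83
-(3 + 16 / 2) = -11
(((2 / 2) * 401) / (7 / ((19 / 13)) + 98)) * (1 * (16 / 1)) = 121904 / 1953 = 62.42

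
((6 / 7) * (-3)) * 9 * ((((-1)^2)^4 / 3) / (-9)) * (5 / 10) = 3 / 7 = 0.43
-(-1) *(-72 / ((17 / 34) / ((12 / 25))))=-1728 / 25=-69.12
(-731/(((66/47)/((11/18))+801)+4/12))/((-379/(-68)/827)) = -1449075189/10736312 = -134.97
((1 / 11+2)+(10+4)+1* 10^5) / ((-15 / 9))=-3300531 / 55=-60009.65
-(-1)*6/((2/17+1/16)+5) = 1632/1409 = 1.16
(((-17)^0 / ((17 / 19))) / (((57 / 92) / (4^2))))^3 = 3189506048 / 132651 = 24044.34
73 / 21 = 3.48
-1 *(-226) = 226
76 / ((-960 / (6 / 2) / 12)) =-57 / 20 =-2.85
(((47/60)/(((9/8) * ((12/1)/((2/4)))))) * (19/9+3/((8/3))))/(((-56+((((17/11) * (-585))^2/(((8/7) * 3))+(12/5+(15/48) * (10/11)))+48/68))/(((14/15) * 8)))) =157683449/53612768282580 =0.00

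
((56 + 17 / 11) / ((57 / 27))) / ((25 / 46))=262062 / 5225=50.16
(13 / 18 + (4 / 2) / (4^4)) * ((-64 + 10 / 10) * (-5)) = 29435 / 128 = 229.96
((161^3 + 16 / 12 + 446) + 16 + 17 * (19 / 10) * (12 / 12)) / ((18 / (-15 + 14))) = -125213299 / 540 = -231876.48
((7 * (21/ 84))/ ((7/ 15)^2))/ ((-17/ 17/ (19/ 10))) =-855/ 56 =-15.27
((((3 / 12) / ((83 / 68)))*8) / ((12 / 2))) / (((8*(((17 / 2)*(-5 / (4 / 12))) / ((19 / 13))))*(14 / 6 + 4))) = -1 / 16185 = -0.00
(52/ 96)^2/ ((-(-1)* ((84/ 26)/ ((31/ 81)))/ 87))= 3.02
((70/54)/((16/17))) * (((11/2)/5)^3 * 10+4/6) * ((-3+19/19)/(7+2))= -498967/116640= -4.28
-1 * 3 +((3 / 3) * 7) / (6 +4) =-23 / 10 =-2.30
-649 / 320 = -2.03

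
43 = 43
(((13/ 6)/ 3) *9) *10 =65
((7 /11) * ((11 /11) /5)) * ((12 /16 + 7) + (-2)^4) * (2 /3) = 133 /66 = 2.02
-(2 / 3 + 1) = -5 / 3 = -1.67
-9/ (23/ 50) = -450/ 23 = -19.57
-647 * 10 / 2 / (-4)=3235 / 4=808.75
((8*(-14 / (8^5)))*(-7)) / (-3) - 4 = -24625 / 6144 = -4.01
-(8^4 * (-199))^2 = -664394530816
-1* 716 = -716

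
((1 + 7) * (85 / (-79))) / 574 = -340 / 22673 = -0.01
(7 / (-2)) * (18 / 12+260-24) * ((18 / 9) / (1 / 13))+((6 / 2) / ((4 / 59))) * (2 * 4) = -21258.50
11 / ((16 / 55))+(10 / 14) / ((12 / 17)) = 13045 / 336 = 38.82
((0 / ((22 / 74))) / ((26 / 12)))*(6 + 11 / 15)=0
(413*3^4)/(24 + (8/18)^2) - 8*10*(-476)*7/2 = 37705499/280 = 134662.50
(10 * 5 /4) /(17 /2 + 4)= 1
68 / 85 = 4 / 5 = 0.80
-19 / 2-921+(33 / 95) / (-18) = -265198 / 285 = -930.52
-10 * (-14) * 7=980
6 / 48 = 1 / 8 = 0.12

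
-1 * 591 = -591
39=39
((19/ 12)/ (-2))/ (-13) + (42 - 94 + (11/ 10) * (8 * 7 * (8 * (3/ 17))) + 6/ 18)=312573/ 8840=35.36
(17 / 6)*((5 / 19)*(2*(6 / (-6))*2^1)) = -170 / 57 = -2.98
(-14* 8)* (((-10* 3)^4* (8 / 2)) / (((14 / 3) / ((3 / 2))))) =-116640000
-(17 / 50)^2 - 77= -192789 / 2500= -77.12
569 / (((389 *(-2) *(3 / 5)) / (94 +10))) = -126.77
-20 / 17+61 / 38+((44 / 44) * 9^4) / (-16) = -2116987 / 5168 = -409.63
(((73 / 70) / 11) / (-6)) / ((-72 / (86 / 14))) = 0.00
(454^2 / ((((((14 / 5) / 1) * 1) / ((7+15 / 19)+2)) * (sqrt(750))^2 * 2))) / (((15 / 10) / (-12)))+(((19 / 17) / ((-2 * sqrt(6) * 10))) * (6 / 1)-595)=-14757567 / 3325-19 * sqrt(6) / 340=-4438.50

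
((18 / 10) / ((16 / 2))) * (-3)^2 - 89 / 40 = -1 / 5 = -0.20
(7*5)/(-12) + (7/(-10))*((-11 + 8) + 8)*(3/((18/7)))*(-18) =847/12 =70.58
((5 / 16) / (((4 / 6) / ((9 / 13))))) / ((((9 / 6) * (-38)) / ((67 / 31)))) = -3015 / 245024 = -0.01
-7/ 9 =-0.78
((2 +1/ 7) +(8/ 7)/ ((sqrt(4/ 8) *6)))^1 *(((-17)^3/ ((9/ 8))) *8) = -1572160/ 21 - 1257728 *sqrt(2)/ 189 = -84275.85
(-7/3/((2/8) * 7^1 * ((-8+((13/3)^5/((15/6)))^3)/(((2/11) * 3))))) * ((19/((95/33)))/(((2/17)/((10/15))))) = -6098285475/51185891220477382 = -0.00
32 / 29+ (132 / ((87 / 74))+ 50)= 4738 / 29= 163.38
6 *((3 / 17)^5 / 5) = 1458 / 7099285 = 0.00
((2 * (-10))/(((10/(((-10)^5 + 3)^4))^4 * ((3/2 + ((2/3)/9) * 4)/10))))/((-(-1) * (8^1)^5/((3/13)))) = -8096112874677539940160293844412706714632832789388999576670903973622727185139584401/1033011200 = -7837391186734025671900066000000000000000000000000000000000000000000000000.00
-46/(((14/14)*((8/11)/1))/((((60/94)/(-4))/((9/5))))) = 6325/1128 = 5.61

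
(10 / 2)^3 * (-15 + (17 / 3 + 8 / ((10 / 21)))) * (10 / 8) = 3500 / 3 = 1166.67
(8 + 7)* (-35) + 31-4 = -498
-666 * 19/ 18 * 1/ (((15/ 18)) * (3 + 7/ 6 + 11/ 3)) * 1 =-25308/ 235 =-107.69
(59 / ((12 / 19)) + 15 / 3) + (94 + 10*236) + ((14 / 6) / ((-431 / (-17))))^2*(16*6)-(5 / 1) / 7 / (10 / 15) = 39823685449 / 15603924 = 2552.16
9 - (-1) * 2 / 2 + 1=11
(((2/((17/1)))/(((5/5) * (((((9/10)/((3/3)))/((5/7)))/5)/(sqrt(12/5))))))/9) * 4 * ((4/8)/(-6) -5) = -12200 * sqrt(15)/28917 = -1.63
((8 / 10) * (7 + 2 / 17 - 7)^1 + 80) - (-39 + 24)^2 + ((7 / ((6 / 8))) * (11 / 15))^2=-3375697 / 34425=-98.06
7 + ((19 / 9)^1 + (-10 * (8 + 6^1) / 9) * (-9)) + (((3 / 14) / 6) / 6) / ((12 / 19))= 33403 / 224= 149.12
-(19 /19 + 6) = -7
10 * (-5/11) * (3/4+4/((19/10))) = -12.98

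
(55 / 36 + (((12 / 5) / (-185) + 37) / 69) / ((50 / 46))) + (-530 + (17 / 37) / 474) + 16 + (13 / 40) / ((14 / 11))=-942332300003 / 1841490000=-511.72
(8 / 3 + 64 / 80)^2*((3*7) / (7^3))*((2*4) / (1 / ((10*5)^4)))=36789115.65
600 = 600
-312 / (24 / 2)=-26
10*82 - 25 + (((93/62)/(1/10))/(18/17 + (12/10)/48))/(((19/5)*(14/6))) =78079695/98021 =796.56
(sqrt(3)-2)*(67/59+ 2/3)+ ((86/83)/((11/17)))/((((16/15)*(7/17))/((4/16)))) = -97484971/36198624+ 319*sqrt(3)/177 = 0.43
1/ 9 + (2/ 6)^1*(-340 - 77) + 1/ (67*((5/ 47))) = -418327/ 3015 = -138.75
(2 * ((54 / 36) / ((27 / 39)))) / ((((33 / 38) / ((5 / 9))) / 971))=2398370 / 891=2691.77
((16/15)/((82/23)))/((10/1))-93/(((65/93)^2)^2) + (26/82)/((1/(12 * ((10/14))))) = -5947646565073/15369388125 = -386.98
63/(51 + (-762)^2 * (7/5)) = 105/1354921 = 0.00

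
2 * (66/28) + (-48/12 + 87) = 614/7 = 87.71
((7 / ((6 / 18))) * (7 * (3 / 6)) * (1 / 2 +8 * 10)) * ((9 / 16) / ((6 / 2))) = 71001 / 64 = 1109.39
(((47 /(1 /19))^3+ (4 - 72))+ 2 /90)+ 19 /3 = 712121895.36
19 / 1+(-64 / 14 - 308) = -293.57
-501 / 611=-0.82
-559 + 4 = -555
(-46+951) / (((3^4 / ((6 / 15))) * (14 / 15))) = 905 / 189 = 4.79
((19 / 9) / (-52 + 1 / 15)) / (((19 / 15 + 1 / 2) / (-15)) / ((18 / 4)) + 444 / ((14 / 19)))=-23625 / 350184239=-0.00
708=708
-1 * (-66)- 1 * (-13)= 79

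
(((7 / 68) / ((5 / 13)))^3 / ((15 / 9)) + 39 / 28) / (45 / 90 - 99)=-1931894991 / 135500540000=-0.01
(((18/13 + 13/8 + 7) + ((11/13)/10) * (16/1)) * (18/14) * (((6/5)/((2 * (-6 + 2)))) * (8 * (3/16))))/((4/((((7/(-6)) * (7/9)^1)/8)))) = 124089/1331200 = 0.09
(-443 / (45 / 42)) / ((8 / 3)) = -3101 / 20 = -155.05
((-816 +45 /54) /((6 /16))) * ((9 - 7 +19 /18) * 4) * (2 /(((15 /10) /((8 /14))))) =-34432640 /1701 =-20242.59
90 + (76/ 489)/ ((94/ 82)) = 2071586/ 22983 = 90.14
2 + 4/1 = 6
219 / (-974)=-219 / 974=-0.22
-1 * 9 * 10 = -90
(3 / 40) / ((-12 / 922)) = -461 / 80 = -5.76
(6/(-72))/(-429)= 1/5148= 0.00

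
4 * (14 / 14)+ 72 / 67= 340 / 67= 5.07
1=1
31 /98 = 0.32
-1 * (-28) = 28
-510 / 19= -26.84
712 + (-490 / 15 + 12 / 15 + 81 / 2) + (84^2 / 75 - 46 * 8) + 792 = 1238.71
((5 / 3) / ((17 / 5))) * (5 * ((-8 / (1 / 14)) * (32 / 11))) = -448000 / 561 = -798.57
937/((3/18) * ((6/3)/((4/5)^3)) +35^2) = 179904/235325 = 0.76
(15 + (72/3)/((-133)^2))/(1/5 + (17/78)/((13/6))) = 224228355/4493006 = 49.91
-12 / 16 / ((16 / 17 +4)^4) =-0.00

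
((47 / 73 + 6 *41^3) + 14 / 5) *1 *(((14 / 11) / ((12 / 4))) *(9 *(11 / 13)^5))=92815248721734 / 135521945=684872.47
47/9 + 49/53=2932/477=6.15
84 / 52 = 21 / 13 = 1.62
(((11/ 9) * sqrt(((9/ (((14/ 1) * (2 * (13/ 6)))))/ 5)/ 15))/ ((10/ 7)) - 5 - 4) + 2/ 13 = -115/ 13 + 11 * sqrt(182)/ 3900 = -8.81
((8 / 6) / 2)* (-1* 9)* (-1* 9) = 54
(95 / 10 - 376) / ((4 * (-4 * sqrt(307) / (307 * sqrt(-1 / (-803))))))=733 * sqrt(246521) / 25696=14.16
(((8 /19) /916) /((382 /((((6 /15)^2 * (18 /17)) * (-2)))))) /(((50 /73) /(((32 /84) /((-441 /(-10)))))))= -9344 /1817175026625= -0.00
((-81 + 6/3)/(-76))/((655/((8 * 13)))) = 2054/12445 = 0.17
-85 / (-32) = 2.66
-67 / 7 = -9.57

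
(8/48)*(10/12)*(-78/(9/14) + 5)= -1745/108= -16.16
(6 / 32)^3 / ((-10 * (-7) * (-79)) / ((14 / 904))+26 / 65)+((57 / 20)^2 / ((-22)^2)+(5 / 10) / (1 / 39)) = 431746258004553 / 22121795379200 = 19.52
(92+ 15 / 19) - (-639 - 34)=14550 / 19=765.79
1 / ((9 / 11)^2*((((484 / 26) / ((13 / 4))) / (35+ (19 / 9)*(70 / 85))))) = 9.58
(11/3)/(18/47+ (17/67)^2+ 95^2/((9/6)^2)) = 6962439/7617335765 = 0.00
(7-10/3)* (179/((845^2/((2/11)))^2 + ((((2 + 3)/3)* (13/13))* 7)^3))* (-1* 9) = -637956/1665620166113375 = -0.00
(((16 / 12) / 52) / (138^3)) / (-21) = -1 / 2152390968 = -0.00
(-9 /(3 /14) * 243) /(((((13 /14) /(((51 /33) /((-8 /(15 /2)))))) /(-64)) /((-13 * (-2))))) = -291483360 /11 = -26498487.27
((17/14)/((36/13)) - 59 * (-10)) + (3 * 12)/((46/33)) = 7143739/11592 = 616.26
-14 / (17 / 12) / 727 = -168 / 12359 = -0.01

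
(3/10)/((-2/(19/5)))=-57/100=-0.57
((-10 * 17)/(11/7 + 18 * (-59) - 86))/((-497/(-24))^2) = 6528/18878545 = 0.00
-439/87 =-5.05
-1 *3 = -3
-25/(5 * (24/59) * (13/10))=-1475/156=-9.46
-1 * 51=-51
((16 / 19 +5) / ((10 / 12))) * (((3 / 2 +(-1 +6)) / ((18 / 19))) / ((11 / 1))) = 481 / 110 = 4.37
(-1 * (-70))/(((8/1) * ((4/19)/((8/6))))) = 665/12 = 55.42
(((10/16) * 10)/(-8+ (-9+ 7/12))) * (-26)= 1950/197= 9.90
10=10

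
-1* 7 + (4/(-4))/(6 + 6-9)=-22/3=-7.33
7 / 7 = 1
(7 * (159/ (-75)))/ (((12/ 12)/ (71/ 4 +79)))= -143577/ 100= -1435.77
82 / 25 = 3.28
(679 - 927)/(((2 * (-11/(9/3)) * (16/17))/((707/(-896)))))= -159681/5632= -28.35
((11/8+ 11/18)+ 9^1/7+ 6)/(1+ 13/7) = 3.25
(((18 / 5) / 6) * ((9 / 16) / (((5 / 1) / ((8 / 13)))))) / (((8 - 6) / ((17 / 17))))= 27 / 1300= 0.02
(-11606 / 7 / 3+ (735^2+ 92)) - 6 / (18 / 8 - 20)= 114969875 / 213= 539764.67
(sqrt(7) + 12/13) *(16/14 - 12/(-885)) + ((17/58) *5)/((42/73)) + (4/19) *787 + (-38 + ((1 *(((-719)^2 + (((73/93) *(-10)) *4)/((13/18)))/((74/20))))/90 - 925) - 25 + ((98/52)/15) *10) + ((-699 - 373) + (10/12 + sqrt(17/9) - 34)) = -226173778162333/610774540740 + sqrt(17)/3 + 2388 *sqrt(7)/2065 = -365.87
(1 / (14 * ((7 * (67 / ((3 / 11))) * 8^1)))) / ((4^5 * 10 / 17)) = 0.00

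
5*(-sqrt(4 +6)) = -5*sqrt(10) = -15.81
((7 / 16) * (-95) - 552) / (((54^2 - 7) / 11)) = -104467 / 46544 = -2.24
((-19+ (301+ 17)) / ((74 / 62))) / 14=9269 / 518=17.89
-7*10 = -70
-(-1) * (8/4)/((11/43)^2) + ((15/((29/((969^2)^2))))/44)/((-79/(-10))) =727359418549061/554422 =1311923802.72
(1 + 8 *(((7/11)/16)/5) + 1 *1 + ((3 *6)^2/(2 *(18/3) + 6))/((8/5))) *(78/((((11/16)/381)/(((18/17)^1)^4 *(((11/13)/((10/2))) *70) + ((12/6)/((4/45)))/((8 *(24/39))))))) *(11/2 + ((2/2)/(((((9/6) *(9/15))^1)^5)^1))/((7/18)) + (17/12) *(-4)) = 43000532398258147289/916820039520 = 46901824.29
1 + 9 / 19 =28 / 19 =1.47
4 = 4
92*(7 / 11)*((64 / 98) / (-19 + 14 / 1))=-2944 / 385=-7.65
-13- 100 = -113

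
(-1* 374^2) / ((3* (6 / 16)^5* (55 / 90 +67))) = -9166913536 / 98577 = -92992.42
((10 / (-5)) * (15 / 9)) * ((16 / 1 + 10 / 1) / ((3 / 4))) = -1040 / 9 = -115.56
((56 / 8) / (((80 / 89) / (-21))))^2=171164889 / 6400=26744.51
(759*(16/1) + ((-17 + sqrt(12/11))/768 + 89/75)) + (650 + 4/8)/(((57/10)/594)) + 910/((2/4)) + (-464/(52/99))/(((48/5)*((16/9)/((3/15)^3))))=sqrt(33)/4224 + 129236245503/1580800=81753.70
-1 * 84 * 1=-84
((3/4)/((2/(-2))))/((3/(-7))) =1.75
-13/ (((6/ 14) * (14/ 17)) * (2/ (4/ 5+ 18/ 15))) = -221/ 6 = -36.83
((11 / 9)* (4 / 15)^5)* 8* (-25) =-90112 / 273375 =-0.33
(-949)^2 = 900601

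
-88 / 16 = -11 / 2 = -5.50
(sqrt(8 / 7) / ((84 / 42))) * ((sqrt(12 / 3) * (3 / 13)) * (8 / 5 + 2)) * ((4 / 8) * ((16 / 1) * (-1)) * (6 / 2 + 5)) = -6912 * sqrt(14) / 455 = -56.84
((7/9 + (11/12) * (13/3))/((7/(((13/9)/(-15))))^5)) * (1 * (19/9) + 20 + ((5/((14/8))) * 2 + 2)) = -13255531393/189915137959837500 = -0.00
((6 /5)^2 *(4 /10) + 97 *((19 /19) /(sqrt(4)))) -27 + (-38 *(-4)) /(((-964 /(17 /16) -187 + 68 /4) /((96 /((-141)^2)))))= 334901563841 /15170859750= 22.08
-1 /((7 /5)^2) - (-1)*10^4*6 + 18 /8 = 11760341 /196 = 60001.74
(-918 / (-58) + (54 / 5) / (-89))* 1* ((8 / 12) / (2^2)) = 67563 / 25810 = 2.62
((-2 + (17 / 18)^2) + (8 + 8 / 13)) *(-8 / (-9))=63242 / 9477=6.67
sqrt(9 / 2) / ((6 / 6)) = 2.12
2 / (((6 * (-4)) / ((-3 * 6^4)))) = 324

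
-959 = -959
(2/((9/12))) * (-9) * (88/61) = -2112/61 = -34.62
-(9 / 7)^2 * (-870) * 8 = 563760 / 49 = 11505.31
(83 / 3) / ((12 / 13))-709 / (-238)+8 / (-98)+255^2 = 1950955393 / 29988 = 65057.87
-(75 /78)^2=-625 /676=-0.92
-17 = -17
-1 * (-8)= 8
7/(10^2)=7/100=0.07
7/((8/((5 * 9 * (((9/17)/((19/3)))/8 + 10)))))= 8148105/20672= 394.16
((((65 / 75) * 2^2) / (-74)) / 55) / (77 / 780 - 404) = 1352 / 641112505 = 0.00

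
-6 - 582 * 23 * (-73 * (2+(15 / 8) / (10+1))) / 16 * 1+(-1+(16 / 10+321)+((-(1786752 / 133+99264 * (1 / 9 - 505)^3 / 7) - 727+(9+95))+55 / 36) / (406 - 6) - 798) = 129770009028733061 / 28440720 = 4562824324.73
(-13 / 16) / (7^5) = -13 / 268912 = -0.00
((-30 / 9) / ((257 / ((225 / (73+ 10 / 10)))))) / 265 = -75 / 503977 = -0.00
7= 7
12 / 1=12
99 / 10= 9.90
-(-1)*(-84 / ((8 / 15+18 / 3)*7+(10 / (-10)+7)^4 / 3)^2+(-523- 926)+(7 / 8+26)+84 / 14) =-145440482281 / 102703112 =-1416.13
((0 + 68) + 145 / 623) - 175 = -66516 / 623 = -106.77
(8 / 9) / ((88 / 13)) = 13 / 99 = 0.13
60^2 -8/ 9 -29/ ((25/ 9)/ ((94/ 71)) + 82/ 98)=3930023618/ 1094949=3589.23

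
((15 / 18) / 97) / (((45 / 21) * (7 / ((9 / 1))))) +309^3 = 5723704027 / 194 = 29503629.01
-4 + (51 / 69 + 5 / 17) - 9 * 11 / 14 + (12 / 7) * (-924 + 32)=-8425477 / 5474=-1539.18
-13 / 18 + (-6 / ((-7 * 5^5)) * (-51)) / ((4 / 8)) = -0.75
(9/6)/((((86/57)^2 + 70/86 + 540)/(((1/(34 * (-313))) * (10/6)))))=-698535/1614892063532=-0.00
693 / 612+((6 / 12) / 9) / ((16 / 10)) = 2857 / 2448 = 1.17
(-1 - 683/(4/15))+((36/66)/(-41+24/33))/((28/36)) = -2562.27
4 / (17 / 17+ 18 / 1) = 4 / 19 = 0.21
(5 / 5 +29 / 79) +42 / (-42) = 29 / 79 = 0.37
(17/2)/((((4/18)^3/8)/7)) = 86751/2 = 43375.50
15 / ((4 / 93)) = 1395 / 4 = 348.75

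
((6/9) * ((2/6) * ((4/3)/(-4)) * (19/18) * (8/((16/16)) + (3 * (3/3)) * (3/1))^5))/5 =-26977283/1215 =-22203.53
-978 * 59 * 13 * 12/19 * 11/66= -1500252/19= -78960.63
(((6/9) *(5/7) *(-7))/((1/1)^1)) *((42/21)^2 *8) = -320/3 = -106.67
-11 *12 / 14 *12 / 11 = -72 / 7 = -10.29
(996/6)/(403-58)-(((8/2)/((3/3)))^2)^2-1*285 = -186479/345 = -540.52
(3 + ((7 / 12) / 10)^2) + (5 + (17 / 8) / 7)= 8.31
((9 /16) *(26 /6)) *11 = 26.81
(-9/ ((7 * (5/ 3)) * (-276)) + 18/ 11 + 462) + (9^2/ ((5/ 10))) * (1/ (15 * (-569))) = 1868758359/ 4030796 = 463.62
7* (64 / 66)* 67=15008 / 33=454.79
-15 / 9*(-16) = 80 / 3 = 26.67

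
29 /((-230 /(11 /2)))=-319 /460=-0.69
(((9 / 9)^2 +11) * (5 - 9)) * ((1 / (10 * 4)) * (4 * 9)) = -216 / 5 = -43.20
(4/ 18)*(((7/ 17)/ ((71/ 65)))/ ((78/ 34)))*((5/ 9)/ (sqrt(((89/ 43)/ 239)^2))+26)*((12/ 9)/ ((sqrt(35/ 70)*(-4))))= -5054770*sqrt(2)/ 4606551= -1.55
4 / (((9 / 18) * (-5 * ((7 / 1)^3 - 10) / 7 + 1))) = -0.03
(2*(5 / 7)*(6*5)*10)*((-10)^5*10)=-3000000000 / 7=-428571428.57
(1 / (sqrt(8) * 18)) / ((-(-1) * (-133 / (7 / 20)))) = -sqrt(2) / 27360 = -0.00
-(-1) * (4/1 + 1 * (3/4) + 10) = 59/4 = 14.75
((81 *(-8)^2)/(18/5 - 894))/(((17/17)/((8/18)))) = -960/371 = -2.59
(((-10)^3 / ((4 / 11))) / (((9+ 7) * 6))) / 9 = -1375 / 432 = -3.18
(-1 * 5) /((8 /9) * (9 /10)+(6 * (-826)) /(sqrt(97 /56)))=2425 /8596677212+154875 * sqrt(1358) /4298338606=0.00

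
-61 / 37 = -1.65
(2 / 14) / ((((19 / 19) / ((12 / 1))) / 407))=4884 / 7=697.71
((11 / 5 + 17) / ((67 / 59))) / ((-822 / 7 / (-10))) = 13216 / 9179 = 1.44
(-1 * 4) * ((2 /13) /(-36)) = 2 /117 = 0.02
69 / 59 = 1.17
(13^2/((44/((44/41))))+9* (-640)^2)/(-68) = -151142569/2788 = -54211.83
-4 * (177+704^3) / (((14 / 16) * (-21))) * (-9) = -33495728736 / 49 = -683586300.73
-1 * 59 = -59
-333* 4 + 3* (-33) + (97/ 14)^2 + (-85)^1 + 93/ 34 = -4882245/ 3332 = -1465.26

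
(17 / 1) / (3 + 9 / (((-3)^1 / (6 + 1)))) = -17 / 18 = -0.94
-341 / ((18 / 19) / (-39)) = 84227 / 6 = 14037.83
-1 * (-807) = 807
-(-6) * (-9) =-54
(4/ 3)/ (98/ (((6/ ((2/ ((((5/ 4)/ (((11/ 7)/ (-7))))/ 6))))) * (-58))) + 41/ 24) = 4640/ 8057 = 0.58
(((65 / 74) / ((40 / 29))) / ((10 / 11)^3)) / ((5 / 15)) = 1505361 / 592000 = 2.54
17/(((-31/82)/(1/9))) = -1394/279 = -5.00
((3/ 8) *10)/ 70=3/ 56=0.05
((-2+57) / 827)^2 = 3025 / 683929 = 0.00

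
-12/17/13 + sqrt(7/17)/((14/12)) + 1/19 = -7/4199 + 6 * sqrt(119)/119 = 0.55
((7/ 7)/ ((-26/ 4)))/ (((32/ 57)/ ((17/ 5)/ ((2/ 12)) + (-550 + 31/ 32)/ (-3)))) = -1855103/ 33280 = -55.74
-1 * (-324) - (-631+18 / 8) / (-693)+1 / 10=4479451 / 13860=323.19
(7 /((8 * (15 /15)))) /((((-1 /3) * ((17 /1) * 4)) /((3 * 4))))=-63 /136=-0.46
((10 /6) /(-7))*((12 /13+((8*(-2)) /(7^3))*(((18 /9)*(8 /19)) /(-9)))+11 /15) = -6331613 /16012269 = -0.40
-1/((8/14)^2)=-49/16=-3.06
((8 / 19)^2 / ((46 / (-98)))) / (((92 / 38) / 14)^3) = -20437312 / 279841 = -73.03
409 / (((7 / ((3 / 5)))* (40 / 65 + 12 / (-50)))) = 79755 / 854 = 93.39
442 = 442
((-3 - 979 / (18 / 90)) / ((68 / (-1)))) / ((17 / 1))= 2449 / 578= 4.24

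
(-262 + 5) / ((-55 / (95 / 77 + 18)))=380617 / 4235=89.87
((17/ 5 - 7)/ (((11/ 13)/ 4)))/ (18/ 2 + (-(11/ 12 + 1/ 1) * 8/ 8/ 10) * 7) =-2.22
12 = 12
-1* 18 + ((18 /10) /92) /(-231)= -637563 /35420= -18.00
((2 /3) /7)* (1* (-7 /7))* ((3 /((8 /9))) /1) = -9 /28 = -0.32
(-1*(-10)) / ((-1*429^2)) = -10 / 184041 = -0.00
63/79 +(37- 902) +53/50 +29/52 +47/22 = -972048643/1129700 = -860.45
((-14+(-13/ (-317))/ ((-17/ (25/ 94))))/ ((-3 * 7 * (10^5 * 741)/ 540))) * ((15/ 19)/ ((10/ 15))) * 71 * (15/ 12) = 13595841333/ 26625919465600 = 0.00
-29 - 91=-120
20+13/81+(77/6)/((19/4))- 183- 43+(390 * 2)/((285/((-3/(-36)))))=-312278/1539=-202.91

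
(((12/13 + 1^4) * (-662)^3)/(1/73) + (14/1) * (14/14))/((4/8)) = -1058928976836/13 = -81456075141.23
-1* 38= -38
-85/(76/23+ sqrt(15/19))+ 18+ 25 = 44965*sqrt(285)/101809+ 1554767/101809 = 22.73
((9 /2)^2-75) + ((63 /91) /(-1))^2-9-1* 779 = -569375 /676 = -842.27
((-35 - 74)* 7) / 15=-763 / 15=-50.87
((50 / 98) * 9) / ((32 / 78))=8775 / 784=11.19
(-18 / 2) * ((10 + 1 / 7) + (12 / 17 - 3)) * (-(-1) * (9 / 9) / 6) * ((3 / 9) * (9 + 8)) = -467 / 7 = -66.71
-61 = -61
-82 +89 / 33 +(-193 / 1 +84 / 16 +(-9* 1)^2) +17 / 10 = -121673 / 660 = -184.35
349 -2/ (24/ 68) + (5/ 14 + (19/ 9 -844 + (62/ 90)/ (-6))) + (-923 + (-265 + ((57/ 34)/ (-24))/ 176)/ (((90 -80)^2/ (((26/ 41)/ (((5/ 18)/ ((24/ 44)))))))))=-363326327175961/ 255035088000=-1424.61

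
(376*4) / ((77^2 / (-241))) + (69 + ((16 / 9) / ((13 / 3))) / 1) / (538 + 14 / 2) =-61.01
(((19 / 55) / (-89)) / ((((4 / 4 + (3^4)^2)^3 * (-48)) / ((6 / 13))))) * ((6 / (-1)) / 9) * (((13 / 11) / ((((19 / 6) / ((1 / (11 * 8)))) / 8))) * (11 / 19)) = -1 / 578146174143684080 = -0.00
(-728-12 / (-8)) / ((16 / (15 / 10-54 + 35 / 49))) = 1053425 / 448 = 2351.40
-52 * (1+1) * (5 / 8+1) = -169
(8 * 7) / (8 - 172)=-14 / 41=-0.34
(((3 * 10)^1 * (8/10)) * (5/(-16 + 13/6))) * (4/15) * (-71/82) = 6816/3403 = 2.00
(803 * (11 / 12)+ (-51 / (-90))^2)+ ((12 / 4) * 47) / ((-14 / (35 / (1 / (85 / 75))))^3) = -4447247 / 1800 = -2470.69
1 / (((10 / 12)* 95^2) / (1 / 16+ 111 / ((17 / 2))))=10707 / 6137000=0.00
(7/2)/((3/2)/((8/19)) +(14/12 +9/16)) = 84/127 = 0.66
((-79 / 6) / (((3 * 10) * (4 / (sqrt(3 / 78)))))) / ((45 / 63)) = -553 * sqrt(26) / 93600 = -0.03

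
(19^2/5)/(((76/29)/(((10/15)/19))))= 29/30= 0.97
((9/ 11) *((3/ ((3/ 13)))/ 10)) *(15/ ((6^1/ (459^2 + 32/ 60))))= 11204427/ 20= 560221.35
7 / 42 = 1 / 6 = 0.17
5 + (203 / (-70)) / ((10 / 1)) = 4.71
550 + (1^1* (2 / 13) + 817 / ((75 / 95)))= 309079 / 195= 1585.02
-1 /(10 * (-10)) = 1 /100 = 0.01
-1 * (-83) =83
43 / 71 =0.61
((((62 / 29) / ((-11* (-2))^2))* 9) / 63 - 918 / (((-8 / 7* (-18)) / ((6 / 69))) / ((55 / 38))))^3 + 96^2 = 5723659819284378889529863259 / 633225647246978125716992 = 9038.89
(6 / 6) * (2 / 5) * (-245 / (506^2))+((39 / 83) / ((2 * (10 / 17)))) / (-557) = -65091157 / 59184001580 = -0.00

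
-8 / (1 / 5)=-40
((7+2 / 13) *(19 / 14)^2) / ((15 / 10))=8.78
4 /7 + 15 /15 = 11 /7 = 1.57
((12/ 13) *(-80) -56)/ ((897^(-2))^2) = -84061834244856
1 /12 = 0.08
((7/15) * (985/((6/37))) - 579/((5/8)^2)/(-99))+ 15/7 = 98812309/34650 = 2851.73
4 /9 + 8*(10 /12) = 64 /9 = 7.11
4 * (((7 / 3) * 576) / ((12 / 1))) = 448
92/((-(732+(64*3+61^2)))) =-92/4645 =-0.02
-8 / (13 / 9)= -72 / 13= -5.54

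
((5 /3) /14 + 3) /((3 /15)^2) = 3275 /42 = 77.98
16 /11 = 1.45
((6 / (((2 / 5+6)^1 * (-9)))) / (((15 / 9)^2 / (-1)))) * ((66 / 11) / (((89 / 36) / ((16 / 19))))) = 648 / 8455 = 0.08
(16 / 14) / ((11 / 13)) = 104 / 77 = 1.35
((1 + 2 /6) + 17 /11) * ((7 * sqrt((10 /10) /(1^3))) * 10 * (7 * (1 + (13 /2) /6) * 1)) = 581875 /198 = 2938.76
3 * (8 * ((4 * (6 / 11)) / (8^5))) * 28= 63 / 1408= 0.04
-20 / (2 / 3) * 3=-90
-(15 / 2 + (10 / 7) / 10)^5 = -14025517307 / 537824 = -26078.27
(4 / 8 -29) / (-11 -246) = 57 / 514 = 0.11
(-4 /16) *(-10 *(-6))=-15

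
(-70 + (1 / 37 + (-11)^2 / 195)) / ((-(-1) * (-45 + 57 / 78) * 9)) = 1000756 / 5749245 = 0.17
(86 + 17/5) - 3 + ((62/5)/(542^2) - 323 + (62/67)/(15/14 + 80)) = -2642609258799/11169641690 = -236.59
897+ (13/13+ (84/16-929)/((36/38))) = -5549/72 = -77.07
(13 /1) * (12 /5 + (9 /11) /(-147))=31.13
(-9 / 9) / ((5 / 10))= -2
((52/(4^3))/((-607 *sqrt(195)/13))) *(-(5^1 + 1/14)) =923 *sqrt(195)/2039520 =0.01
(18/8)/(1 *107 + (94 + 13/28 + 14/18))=0.01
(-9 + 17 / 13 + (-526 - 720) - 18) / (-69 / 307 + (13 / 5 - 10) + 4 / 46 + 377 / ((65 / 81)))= -2.75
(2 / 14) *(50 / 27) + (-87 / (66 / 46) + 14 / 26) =-1617116 / 27027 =-59.83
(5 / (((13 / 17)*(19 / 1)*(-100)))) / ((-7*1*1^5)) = 17 / 34580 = 0.00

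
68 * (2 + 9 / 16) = 697 / 4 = 174.25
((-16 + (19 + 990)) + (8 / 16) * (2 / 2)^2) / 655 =1987 / 1310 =1.52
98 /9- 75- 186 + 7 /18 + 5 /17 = -76325 /306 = -249.43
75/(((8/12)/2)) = 225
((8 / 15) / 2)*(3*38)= 152 / 5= 30.40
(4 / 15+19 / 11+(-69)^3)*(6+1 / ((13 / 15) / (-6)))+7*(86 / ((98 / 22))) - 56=116776806 / 385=303316.38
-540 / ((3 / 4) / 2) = -1440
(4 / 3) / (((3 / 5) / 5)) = 100 / 9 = 11.11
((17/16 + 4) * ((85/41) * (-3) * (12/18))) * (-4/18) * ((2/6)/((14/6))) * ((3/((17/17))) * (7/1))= 2295/164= 13.99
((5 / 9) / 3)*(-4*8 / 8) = -20 / 27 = -0.74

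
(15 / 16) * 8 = 15 / 2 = 7.50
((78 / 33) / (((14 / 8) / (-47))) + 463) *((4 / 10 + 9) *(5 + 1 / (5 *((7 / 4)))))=258809119 / 13475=19206.61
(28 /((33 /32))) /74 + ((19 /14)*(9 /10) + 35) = 6254411 /170940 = 36.59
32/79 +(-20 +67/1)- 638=-46657/79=-590.59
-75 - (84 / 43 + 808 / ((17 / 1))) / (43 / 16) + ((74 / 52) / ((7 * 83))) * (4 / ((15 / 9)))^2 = -554349325763 / 5935336225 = -93.40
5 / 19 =0.26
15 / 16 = 0.94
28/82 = 0.34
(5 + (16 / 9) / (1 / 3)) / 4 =31 / 12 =2.58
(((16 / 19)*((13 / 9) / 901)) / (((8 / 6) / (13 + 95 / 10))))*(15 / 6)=975 / 17119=0.06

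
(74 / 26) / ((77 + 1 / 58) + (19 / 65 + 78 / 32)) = 85840 / 2405171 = 0.04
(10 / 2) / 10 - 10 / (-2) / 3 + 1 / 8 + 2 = 103 / 24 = 4.29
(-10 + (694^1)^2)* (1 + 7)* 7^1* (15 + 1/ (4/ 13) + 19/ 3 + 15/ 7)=720833580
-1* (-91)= 91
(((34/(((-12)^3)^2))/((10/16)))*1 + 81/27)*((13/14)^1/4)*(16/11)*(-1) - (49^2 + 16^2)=-13641347963/5132160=-2658.01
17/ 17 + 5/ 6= 11/ 6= 1.83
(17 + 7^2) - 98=-32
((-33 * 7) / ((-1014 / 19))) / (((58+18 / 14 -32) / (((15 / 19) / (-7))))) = -1155 / 64558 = -0.02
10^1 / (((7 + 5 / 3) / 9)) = 135 / 13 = 10.38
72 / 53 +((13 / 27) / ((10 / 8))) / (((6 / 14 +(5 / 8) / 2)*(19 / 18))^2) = 1.99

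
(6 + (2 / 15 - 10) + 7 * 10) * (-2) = -1984 / 15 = -132.27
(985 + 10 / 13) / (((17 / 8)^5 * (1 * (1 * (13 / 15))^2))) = 94482432000 / 3119425829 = 30.29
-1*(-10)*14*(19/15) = 532/3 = 177.33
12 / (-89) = -12 / 89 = -0.13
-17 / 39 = -0.44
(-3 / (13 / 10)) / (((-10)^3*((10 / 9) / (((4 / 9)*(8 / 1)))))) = 12 / 1625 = 0.01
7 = 7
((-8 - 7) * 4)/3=-20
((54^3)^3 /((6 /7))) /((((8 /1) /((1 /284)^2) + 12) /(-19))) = -3090908847248064 /23045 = -134124922857.37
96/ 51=32/ 17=1.88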